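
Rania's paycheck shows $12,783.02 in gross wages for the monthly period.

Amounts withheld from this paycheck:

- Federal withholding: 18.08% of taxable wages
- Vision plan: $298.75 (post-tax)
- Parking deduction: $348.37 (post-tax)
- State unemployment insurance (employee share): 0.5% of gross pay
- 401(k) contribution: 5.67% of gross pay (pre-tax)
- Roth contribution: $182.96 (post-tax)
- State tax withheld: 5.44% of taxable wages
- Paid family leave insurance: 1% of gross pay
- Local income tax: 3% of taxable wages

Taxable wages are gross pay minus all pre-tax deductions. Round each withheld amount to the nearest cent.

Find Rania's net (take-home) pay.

$7,838.54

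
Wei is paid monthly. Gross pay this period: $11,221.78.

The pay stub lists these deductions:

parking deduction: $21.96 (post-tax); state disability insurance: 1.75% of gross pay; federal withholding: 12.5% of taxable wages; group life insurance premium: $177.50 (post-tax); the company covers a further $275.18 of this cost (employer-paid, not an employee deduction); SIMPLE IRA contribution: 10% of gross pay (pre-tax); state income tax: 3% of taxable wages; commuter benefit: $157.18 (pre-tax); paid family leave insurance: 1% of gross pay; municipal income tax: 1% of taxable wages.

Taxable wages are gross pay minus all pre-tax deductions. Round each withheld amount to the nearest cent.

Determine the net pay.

$7,793.87

SIMPLE IRA contribution: $11,221.78 × 0.1 = $1,122.18
Commuter benefit: $157.18
Pre-tax total = $1,122.18 + $157.18 = $1,279.36
Taxable wages = $11,221.78 − $1,279.36 = $9,942.42
State income tax: $9,942.42 × 0.03 = $298.27
Municipal income tax: $9,942.42 × 0.01 = $99.42
Federal withholding: $9,942.42 × 0.125 = $1,242.80
State disability insurance: $11,221.78 × 0.0175 = $196.38
Paid family leave insurance: $11,221.78 × 0.01 = $112.22
Parking deduction: $21.96
Group life insurance premium: $177.50
(Employer's $275.18 toward group life insurance premium is not withheld from the employee.)
Total deductions = $1,122.18 + $157.18 + $298.27 + $99.42 + $1,242.80 + $196.38 + $112.22 + $21.96 + $177.50 = $3,427.91
Net pay = $11,221.78 − $3,427.91 = $7,793.87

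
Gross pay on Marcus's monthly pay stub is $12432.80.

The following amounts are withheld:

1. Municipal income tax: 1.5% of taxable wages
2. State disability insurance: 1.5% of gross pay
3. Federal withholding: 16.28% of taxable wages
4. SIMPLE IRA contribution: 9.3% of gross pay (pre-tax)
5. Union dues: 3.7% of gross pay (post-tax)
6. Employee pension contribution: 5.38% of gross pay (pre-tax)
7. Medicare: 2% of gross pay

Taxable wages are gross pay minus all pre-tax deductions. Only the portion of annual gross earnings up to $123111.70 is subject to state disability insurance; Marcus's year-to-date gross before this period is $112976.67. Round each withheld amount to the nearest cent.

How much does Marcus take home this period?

SIMPLE IRA contribution: $12432.80 × 0.093 = $1156.25
Employee pension contribution: $12432.80 × 0.0538 = $668.88
Pre-tax total = $1156.25 + $668.88 = $1825.13
Taxable wages = $12432.80 − $1825.13 = $10607.67
Federal withholding: $10607.67 × 0.1628 = $1726.93
Municipal income tax: $10607.67 × 0.015 = $159.12
State disability insurance: only $123111.70 − $112976.67 = $10135.03 of this check is subject → $10135.03 × 0.015 = $152.03
Medicare: $12432.80 × 0.02 = $248.66
Union dues: $12432.80 × 0.037 = $460.01
Total deductions = $1156.25 + $668.88 + $1726.93 + $159.12 + $152.03 + $248.66 + $460.01 = $4571.88
Net pay = $12432.80 − $4571.88 = $7860.92

$7860.92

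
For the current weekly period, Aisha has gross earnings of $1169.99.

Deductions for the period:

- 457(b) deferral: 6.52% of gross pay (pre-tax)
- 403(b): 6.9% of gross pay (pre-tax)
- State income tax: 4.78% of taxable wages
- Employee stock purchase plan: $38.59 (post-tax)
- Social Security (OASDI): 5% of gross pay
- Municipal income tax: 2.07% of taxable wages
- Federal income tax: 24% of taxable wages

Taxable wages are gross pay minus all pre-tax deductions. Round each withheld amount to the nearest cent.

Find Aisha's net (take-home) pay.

457(b) deferral: $1169.99 × 0.0652 = $76.28
403(b): $1169.99 × 0.069 = $80.73
Pre-tax total = $76.28 + $80.73 = $157.01
Taxable wages = $1169.99 − $157.01 = $1012.98
Municipal income tax: $1012.98 × 0.0207 = $20.97
State income tax: $1012.98 × 0.0478 = $48.42
Federal income tax: $1012.98 × 0.24 = $243.12
Social Security (OASDI): $1169.99 × 0.05 = $58.50
Employee stock purchase plan: $38.59
Total deductions = $76.28 + $80.73 + $20.97 + $48.42 + $243.12 + $58.50 + $38.59 = $566.61
Net pay = $1169.99 − $566.61 = $603.38

$603.38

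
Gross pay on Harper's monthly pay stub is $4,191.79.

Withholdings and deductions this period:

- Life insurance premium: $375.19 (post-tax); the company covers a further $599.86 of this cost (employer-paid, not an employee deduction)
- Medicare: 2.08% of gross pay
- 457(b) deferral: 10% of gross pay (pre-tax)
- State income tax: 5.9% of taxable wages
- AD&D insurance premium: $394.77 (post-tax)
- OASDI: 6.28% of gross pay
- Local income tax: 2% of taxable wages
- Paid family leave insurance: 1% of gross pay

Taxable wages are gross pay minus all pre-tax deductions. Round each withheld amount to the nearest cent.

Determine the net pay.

$2,312.27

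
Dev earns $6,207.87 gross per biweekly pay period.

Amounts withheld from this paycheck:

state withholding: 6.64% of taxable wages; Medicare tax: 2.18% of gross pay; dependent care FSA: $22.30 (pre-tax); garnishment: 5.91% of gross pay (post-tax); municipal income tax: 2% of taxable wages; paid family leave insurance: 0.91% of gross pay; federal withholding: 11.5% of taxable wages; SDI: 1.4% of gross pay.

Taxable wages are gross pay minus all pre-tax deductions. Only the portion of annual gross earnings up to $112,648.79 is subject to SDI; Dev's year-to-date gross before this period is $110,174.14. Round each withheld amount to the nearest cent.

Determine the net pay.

$4,346.44

Dependent care FSA: $22.30
Taxable wages = $6,207.87 − $22.30 = $6,185.57
Municipal income tax: $6,185.57 × 0.02 = $123.71
State withholding: $6,185.57 × 0.0664 = $410.72
Federal withholding: $6,185.57 × 0.115 = $711.34
Paid family leave insurance: $6,207.87 × 0.0091 = $56.49
SDI: only $112,648.79 − $110,174.14 = $2,474.65 of this check is subject → $2,474.65 × 0.014 = $34.65
Medicare tax: $6,207.87 × 0.0218 = $135.33
Garnishment: $6,207.87 × 0.0591 = $366.89
Total deductions = $22.30 + $123.71 + $410.72 + $711.34 + $56.49 + $34.65 + $135.33 + $366.89 = $1,861.43
Net pay = $6,207.87 − $1,861.43 = $4,346.44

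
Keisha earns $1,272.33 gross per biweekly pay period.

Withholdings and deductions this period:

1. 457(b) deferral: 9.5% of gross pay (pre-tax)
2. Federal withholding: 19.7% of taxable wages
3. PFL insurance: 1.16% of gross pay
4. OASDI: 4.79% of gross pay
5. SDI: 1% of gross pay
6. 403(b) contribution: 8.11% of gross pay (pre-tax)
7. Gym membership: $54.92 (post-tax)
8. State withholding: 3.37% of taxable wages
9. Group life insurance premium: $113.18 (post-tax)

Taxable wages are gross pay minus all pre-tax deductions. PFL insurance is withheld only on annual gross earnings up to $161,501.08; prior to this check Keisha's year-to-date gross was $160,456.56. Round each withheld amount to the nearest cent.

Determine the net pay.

403(b) contribution: $1,272.33 × 0.0811 = $103.19
457(b) deferral: $1,272.33 × 0.095 = $120.87
Pre-tax total = $103.19 + $120.87 = $224.06
Taxable wages = $1,272.33 − $224.06 = $1,048.27
State withholding: $1,048.27 × 0.0337 = $35.33
Federal withholding: $1,048.27 × 0.197 = $206.51
PFL insurance: only $161,501.08 − $160,456.56 = $1,044.52 of this check is subject → $1,044.52 × 0.0116 = $12.12
OASDI: $1,272.33 × 0.0479 = $60.94
SDI: $1,272.33 × 0.01 = $12.72
Group life insurance premium: $113.18
Gym membership: $54.92
Total deductions = $103.19 + $120.87 + $35.33 + $206.51 + $12.12 + $60.94 + $12.72 + $113.18 + $54.92 = $719.78
Net pay = $1,272.33 − $719.78 = $552.55

$552.55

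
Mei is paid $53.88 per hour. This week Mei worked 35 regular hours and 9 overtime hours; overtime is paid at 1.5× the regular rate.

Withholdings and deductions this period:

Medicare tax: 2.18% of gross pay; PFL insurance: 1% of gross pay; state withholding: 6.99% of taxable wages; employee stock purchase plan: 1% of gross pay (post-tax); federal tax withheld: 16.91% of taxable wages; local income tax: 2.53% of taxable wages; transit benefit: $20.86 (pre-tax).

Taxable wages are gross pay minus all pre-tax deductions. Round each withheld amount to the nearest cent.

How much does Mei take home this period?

Regular pay: 35 × $53.88 = $1,885.80
Overtime pay: 9 × $53.88 × 1.5 = $727.38
Gross pay = $1,885.80 + $727.38 = $2,613.18
Transit benefit: $20.86
Taxable wages = $2,613.18 − $20.86 = $2,592.32
State withholding: $2,592.32 × 0.0699 = $181.20
Local income tax: $2,592.32 × 0.0253 = $65.59
Federal tax withheld: $2,592.32 × 0.1691 = $438.36
Medicare tax: $2,613.18 × 0.0218 = $56.97
PFL insurance: $2,613.18 × 0.01 = $26.13
Employee stock purchase plan: $2,613.18 × 0.01 = $26.13
Total deductions = $20.86 + $181.20 + $65.59 + $438.36 + $56.97 + $26.13 + $26.13 = $815.24
Net pay = $2,613.18 − $815.24 = $1,797.94

$1,797.94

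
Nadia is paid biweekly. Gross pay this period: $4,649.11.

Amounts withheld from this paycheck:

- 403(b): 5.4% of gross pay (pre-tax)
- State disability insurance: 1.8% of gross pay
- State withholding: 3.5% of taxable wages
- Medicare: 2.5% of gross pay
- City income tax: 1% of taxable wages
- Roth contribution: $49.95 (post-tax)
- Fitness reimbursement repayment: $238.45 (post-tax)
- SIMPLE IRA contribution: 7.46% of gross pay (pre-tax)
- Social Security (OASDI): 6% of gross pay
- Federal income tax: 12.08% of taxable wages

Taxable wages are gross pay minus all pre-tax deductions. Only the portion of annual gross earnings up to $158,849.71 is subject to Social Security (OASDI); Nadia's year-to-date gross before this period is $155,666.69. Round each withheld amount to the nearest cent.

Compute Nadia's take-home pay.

403(b): $4,649.11 × 0.054 = $251.05
SIMPLE IRA contribution: $4,649.11 × 0.0746 = $346.82
Pre-tax total = $251.05 + $346.82 = $597.87
Taxable wages = $4,649.11 − $597.87 = $4,051.24
Federal income tax: $4,051.24 × 0.1208 = $489.39
State withholding: $4,051.24 × 0.035 = $141.79
City income tax: $4,051.24 × 0.01 = $40.51
State disability insurance: $4,649.11 × 0.018 = $83.68
Social Security (OASDI): only $158,849.71 − $155,666.69 = $3,183.02 of this check is subject → $3,183.02 × 0.06 = $190.98
Medicare: $4,649.11 × 0.025 = $116.23
Fitness reimbursement repayment: $238.45
Roth contribution: $49.95
Total deductions = $251.05 + $346.82 + $489.39 + $141.79 + $40.51 + $83.68 + $190.98 + $116.23 + $238.45 + $49.95 = $1,948.85
Net pay = $4,649.11 − $1,948.85 = $2,700.26

$2,700.26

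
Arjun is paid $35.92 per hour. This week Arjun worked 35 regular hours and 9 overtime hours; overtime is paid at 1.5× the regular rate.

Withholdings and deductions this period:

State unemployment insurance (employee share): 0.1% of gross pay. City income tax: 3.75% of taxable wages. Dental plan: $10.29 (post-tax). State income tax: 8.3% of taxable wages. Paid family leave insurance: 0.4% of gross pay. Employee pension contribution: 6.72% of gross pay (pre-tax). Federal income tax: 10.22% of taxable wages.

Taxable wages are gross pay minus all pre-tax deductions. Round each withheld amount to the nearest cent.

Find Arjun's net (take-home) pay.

$1,244.15

Regular pay: 35 × $35.92 = $1,257.20
Overtime pay: 9 × $35.92 × 1.5 = $484.92
Gross pay = $1,257.20 + $484.92 = $1,742.12
Employee pension contribution: $1,742.12 × 0.0672 = $117.07
Taxable wages = $1,742.12 − $117.07 = $1,625.05
Federal income tax: $1,625.05 × 0.1022 = $166.08
State income tax: $1,625.05 × 0.083 = $134.88
City income tax: $1,625.05 × 0.0375 = $60.94
State unemployment insurance (employee share): $1,742.12 × 0.001 = $1.74
Paid family leave insurance: $1,742.12 × 0.004 = $6.97
Dental plan: $10.29
Total deductions = $117.07 + $166.08 + $134.88 + $60.94 + $1.74 + $6.97 + $10.29 = $497.97
Net pay = $1,742.12 − $497.97 = $1,244.15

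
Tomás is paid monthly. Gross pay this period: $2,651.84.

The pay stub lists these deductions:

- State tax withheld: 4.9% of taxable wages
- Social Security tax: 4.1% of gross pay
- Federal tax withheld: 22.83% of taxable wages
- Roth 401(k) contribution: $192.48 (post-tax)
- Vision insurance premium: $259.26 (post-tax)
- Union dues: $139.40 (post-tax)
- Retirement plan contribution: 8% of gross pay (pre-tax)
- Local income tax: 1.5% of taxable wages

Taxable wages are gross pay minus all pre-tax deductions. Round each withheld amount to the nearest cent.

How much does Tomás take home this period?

$1,026.70

Retirement plan contribution: $2,651.84 × 0.08 = $212.15
Taxable wages = $2,651.84 − $212.15 = $2,439.69
Local income tax: $2,439.69 × 0.015 = $36.60
State tax withheld: $2,439.69 × 0.049 = $119.54
Federal tax withheld: $2,439.69 × 0.2283 = $556.98
Social Security tax: $2,651.84 × 0.041 = $108.73
Roth 401(k) contribution: $192.48
Vision insurance premium: $259.26
Union dues: $139.40
Total deductions = $212.15 + $36.60 + $119.54 + $556.98 + $108.73 + $192.48 + $259.26 + $139.40 = $1,625.14
Net pay = $2,651.84 − $1,625.14 = $1,026.70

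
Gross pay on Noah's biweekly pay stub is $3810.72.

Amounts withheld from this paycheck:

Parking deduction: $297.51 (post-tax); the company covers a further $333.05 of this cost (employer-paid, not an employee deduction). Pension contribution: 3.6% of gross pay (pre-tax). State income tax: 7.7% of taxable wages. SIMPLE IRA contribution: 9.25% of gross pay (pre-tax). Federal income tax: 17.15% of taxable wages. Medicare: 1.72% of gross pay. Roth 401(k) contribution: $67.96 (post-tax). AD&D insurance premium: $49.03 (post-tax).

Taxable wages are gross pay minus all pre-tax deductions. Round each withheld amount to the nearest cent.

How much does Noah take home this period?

$2015.72

SIMPLE IRA contribution: $3810.72 × 0.0925 = $352.49
Pension contribution: $3810.72 × 0.036 = $137.19
Pre-tax total = $352.49 + $137.19 = $489.68
Taxable wages = $3810.72 − $489.68 = $3321.04
Federal income tax: $3321.04 × 0.1715 = $569.56
State income tax: $3321.04 × 0.077 = $255.72
Medicare: $3810.72 × 0.0172 = $65.54
Parking deduction: $297.51
AD&D insurance premium: $49.03
Roth 401(k) contribution: $67.96
(Employer's $333.05 toward parking deduction is not withheld from the employee.)
Total deductions = $352.49 + $137.19 + $569.56 + $255.72 + $65.54 + $297.51 + $49.03 + $67.96 = $1795.00
Net pay = $3810.72 − $1795.00 = $2015.72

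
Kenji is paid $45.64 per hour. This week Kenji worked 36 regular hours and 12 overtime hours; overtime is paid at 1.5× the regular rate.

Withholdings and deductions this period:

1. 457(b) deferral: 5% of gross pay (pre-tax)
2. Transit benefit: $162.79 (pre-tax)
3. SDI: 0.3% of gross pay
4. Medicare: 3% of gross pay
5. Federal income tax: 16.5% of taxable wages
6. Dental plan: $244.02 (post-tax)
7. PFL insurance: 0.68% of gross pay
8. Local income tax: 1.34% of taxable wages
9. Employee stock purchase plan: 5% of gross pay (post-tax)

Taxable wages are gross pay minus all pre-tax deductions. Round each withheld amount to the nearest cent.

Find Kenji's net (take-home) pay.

$1,324.55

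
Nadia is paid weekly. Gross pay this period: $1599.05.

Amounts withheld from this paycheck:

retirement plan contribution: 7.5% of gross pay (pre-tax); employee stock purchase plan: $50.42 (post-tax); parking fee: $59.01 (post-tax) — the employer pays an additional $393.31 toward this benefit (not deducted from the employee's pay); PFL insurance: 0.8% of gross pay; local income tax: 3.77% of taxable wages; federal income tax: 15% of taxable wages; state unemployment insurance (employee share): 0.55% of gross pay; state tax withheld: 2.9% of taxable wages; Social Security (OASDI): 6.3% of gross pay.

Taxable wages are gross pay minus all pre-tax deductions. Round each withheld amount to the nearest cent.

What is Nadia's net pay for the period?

$926.85

Retirement plan contribution: $1599.05 × 0.075 = $119.93
Taxable wages = $1599.05 − $119.93 = $1479.12
Federal income tax: $1479.12 × 0.15 = $221.87
Local income tax: $1479.12 × 0.0377 = $55.76
State tax withheld: $1479.12 × 0.029 = $42.89
PFL insurance: $1599.05 × 0.008 = $12.79
Social Security (OASDI): $1599.05 × 0.063 = $100.74
State unemployment insurance (employee share): $1599.05 × 0.0055 = $8.79
Employee stock purchase plan: $50.42
Parking fee: $59.01
(Employer's $393.31 toward parking fee is not withheld from the employee.)
Total deductions = $119.93 + $221.87 + $55.76 + $42.89 + $12.79 + $100.74 + $8.79 + $50.42 + $59.01 = $672.20
Net pay = $1599.05 − $672.20 = $926.85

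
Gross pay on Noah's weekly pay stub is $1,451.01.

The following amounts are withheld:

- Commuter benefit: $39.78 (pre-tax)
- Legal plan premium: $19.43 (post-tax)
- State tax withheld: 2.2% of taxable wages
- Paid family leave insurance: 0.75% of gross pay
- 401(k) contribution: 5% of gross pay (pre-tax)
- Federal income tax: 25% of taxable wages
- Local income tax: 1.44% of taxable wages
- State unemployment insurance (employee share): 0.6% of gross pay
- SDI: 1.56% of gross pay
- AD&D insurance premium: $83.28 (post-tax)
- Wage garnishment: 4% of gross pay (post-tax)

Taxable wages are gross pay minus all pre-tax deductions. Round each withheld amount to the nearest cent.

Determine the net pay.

401(k) contribution: $1,451.01 × 0.05 = $72.55
Commuter benefit: $39.78
Pre-tax total = $72.55 + $39.78 = $112.33
Taxable wages = $1,451.01 − $112.33 = $1,338.68
Federal income tax: $1,338.68 × 0.25 = $334.67
Local income tax: $1,338.68 × 0.0144 = $19.28
State tax withheld: $1,338.68 × 0.022 = $29.45
State unemployment insurance (employee share): $1,451.01 × 0.006 = $8.71
Paid family leave insurance: $1,451.01 × 0.0075 = $10.88
SDI: $1,451.01 × 0.0156 = $22.64
AD&D insurance premium: $83.28
Legal plan premium: $19.43
Wage garnishment: $1,451.01 × 0.04 = $58.04
Total deductions = $72.55 + $39.78 + $334.67 + $19.28 + $29.45 + $8.71 + $10.88 + $22.64 + $83.28 + $19.43 + $58.04 = $698.71
Net pay = $1,451.01 − $698.71 = $752.30

$752.30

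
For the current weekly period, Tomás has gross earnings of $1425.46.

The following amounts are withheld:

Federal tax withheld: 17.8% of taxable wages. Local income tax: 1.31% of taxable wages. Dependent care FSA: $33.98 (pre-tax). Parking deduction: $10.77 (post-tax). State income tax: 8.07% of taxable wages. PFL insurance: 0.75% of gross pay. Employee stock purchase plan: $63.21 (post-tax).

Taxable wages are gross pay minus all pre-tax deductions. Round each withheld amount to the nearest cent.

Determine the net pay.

$928.61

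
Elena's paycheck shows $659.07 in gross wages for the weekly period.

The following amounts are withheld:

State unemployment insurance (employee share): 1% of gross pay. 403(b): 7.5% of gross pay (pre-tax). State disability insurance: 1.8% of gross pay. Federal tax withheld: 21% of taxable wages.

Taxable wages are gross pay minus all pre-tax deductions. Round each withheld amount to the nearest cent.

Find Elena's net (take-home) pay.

403(b): $659.07 × 0.075 = $49.43
Taxable wages = $659.07 − $49.43 = $609.64
Federal tax withheld: $609.64 × 0.21 = $128.02
State unemployment insurance (employee share): $659.07 × 0.01 = $6.59
State disability insurance: $659.07 × 0.018 = $11.86
Total deductions = $49.43 + $128.02 + $6.59 + $11.86 = $195.90
Net pay = $659.07 − $195.90 = $463.17

$463.17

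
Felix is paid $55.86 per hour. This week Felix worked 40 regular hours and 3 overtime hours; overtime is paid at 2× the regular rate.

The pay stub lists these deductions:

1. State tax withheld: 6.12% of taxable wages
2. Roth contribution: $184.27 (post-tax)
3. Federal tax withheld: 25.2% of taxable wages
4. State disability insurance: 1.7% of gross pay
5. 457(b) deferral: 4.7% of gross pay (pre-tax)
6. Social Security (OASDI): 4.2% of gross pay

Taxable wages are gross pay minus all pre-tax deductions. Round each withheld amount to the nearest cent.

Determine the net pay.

Regular pay: 40 × $55.86 = $2234.40
Overtime pay: 3 × $55.86 × 2 = $335.16
Gross pay = $2234.40 + $335.16 = $2569.56
457(b) deferral: $2569.56 × 0.047 = $120.77
Taxable wages = $2569.56 − $120.77 = $2448.79
State tax withheld: $2448.79 × 0.0612 = $149.87
Federal tax withheld: $2448.79 × 0.252 = $617.10
Social Security (OASDI): $2569.56 × 0.042 = $107.92
State disability insurance: $2569.56 × 0.017 = $43.68
Roth contribution: $184.27
Total deductions = $120.77 + $149.87 + $617.10 + $107.92 + $43.68 + $184.27 = $1223.61
Net pay = $2569.56 − $1223.61 = $1345.95

$1345.95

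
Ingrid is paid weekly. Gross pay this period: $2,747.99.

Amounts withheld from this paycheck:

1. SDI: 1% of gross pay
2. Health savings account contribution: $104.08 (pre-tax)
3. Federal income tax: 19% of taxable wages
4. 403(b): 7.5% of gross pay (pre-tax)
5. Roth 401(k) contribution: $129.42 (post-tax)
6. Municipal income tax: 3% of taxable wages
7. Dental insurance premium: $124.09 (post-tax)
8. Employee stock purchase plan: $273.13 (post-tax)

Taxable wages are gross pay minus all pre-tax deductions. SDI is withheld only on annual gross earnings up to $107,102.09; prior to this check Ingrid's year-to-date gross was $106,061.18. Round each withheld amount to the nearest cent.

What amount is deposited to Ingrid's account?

$1,364.45

Health savings account contribution: $104.08
403(b): $2,747.99 × 0.075 = $206.10
Pre-tax total = $104.08 + $206.10 = $310.18
Taxable wages = $2,747.99 − $310.18 = $2,437.81
Federal income tax: $2,437.81 × 0.19 = $463.18
Municipal income tax: $2,437.81 × 0.03 = $73.13
SDI: only $107,102.09 − $106,061.18 = $1,040.91 of this check is subject → $1,040.91 × 0.01 = $10.41
Employee stock purchase plan: $273.13
Dental insurance premium: $124.09
Roth 401(k) contribution: $129.42
Total deductions = $104.08 + $206.10 + $463.18 + $73.13 + $10.41 + $273.13 + $124.09 + $129.42 = $1,383.54
Net pay = $2,747.99 − $1,383.54 = $1,364.45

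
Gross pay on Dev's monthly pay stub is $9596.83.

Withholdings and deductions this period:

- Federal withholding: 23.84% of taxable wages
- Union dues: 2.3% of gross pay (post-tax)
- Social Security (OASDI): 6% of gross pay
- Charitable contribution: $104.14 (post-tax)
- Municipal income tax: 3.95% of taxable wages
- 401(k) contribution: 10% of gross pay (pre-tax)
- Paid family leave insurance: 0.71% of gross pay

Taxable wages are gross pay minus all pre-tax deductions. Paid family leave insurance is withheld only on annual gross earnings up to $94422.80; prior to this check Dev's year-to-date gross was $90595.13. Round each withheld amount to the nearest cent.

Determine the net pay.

$5309.02

401(k) contribution: $9596.83 × 0.1 = $959.68
Taxable wages = $9596.83 − $959.68 = $8637.15
Municipal income tax: $8637.15 × 0.0395 = $341.17
Federal withholding: $8637.15 × 0.2384 = $2059.10
Paid family leave insurance: only $94422.80 − $90595.13 = $3827.67 of this check is subject → $3827.67 × 0.0071 = $27.18
Social Security (OASDI): $9596.83 × 0.06 = $575.81
Union dues: $9596.83 × 0.023 = $220.73
Charitable contribution: $104.14
Total deductions = $959.68 + $341.17 + $2059.10 + $27.18 + $575.81 + $220.73 + $104.14 = $4287.81
Net pay = $9596.83 − $4287.81 = $5309.02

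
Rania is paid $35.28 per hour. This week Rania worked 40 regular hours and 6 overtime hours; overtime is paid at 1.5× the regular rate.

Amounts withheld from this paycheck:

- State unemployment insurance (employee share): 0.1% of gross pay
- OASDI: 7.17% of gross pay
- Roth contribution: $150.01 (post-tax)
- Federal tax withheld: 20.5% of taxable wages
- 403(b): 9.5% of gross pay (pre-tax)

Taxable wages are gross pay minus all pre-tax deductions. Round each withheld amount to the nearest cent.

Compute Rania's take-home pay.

Regular pay: 40 × $35.28 = $1,411.20
Overtime pay: 6 × $35.28 × 1.5 = $317.52
Gross pay = $1,411.20 + $317.52 = $1,728.72
403(b): $1,728.72 × 0.095 = $164.23
Taxable wages = $1,728.72 − $164.23 = $1,564.49
Federal tax withheld: $1,564.49 × 0.205 = $320.72
State unemployment insurance (employee share): $1,728.72 × 0.001 = $1.73
OASDI: $1,728.72 × 0.0717 = $123.95
Roth contribution: $150.01
Total deductions = $164.23 + $320.72 + $1.73 + $123.95 + $150.01 = $760.64
Net pay = $1,728.72 − $760.64 = $968.08

$968.08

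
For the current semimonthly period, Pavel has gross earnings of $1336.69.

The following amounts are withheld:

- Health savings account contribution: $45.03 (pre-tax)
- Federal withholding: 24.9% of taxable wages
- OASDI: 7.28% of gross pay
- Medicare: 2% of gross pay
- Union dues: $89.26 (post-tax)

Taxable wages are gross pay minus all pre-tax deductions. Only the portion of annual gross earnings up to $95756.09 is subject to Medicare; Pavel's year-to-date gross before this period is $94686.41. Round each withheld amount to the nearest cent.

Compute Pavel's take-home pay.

$762.08

Health savings account contribution: $45.03
Taxable wages = $1336.69 − $45.03 = $1291.66
Federal withholding: $1291.66 × 0.249 = $321.62
OASDI: $1336.69 × 0.0728 = $97.31
Medicare: only $95756.09 − $94686.41 = $1069.68 of this check is subject → $1069.68 × 0.02 = $21.39
Union dues: $89.26
Total deductions = $45.03 + $321.62 + $97.31 + $21.39 + $89.26 = $574.61
Net pay = $1336.69 − $574.61 = $762.08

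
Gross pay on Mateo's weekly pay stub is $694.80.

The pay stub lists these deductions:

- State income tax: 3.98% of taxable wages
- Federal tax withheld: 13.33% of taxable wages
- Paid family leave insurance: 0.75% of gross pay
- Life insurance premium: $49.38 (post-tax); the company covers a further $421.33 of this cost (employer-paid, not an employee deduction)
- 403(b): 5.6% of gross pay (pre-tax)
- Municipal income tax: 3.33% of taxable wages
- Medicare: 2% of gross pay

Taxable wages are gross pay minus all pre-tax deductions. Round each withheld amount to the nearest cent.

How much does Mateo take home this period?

$452.03

403(b): $694.80 × 0.056 = $38.91
Taxable wages = $694.80 − $38.91 = $655.89
Federal tax withheld: $655.89 × 0.1333 = $87.43
Municipal income tax: $655.89 × 0.0333 = $21.84
State income tax: $655.89 × 0.0398 = $26.10
Medicare: $694.80 × 0.02 = $13.90
Paid family leave insurance: $694.80 × 0.0075 = $5.21
Life insurance premium: $49.38
(Employer's $421.33 toward life insurance premium is not withheld from the employee.)
Total deductions = $38.91 + $87.43 + $21.84 + $26.10 + $13.90 + $5.21 + $49.38 = $242.77
Net pay = $694.80 − $242.77 = $452.03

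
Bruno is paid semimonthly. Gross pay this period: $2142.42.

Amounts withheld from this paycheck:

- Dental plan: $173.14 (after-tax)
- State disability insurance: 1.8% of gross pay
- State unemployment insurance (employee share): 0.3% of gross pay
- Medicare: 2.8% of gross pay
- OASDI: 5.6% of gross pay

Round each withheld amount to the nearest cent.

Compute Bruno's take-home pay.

Medicare: $2142.42 × 0.028 = $59.99
State unemployment insurance (employee share): $2142.42 × 0.003 = $6.43
State disability insurance: $2142.42 × 0.018 = $38.56
OASDI: $2142.42 × 0.056 = $119.98
Dental plan: $173.14
Total deductions = $59.99 + $6.43 + $38.56 + $119.98 + $173.14 = $398.10
Net pay = $2142.42 − $398.10 = $1744.32

$1744.32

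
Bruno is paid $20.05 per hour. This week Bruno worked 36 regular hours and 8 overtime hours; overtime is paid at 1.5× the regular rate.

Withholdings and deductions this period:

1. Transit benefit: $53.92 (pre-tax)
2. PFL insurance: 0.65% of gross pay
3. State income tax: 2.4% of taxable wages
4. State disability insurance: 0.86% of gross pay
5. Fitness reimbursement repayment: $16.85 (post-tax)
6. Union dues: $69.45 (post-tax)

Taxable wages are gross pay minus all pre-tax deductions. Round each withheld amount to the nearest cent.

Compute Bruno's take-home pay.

Regular pay: 36 × $20.05 = $721.80
Overtime pay: 8 × $20.05 × 1.5 = $240.60
Gross pay = $721.80 + $240.60 = $962.40
Transit benefit: $53.92
Taxable wages = $962.40 − $53.92 = $908.48
State income tax: $908.48 × 0.024 = $21.80
PFL insurance: $962.40 × 0.0065 = $6.26
State disability insurance: $962.40 × 0.0086 = $8.28
Union dues: $69.45
Fitness reimbursement repayment: $16.85
Total deductions = $53.92 + $21.80 + $6.26 + $8.28 + $69.45 + $16.85 = $176.56
Net pay = $962.40 − $176.56 = $785.84

$785.84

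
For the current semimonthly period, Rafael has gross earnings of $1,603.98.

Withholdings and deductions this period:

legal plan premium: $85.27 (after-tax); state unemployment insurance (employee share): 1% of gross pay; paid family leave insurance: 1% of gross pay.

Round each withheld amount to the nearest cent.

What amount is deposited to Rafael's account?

Paid family leave insurance: $1,603.98 × 0.01 = $16.04
State unemployment insurance (employee share): $1,603.98 × 0.01 = $16.04
Legal plan premium: $85.27
Total deductions = $16.04 + $16.04 + $85.27 = $117.35
Net pay = $1,603.98 − $117.35 = $1,486.63

$1,486.63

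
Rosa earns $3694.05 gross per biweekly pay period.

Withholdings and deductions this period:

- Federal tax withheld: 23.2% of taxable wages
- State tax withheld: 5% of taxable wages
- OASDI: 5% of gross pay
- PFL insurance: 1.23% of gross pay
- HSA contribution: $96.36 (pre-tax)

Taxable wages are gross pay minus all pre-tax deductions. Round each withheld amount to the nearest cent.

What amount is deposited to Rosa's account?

$2353.01

HSA contribution: $96.36
Taxable wages = $3694.05 − $96.36 = $3597.69
Federal tax withheld: $3597.69 × 0.232 = $834.66
State tax withheld: $3597.69 × 0.05 = $179.88
OASDI: $3694.05 × 0.05 = $184.70
PFL insurance: $3694.05 × 0.0123 = $45.44
Total deductions = $96.36 + $834.66 + $179.88 + $184.70 + $45.44 = $1341.04
Net pay = $3694.05 − $1341.04 = $2353.01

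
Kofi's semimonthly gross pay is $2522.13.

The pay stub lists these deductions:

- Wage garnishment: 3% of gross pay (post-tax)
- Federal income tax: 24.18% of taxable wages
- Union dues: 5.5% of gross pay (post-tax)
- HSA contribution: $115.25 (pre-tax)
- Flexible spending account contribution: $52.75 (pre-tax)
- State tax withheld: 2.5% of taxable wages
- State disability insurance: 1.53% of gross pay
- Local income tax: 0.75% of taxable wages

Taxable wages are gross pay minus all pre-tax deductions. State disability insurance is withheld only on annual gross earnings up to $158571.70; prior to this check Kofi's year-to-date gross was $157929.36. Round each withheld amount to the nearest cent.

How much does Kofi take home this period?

HSA contribution: $115.25
Flexible spending account contribution: $52.75
Pre-tax total = $115.25 + $52.75 = $168.00
Taxable wages = $2522.13 − $168.00 = $2354.13
Local income tax: $2354.13 × 0.0075 = $17.66
Federal income tax: $2354.13 × 0.2418 = $569.23
State tax withheld: $2354.13 × 0.025 = $58.85
State disability insurance: only $158571.70 − $157929.36 = $642.34 of this check is subject → $642.34 × 0.0153 = $9.83
Union dues: $2522.13 × 0.055 = $138.72
Wage garnishment: $2522.13 × 0.03 = $75.66
Total deductions = $115.25 + $52.75 + $17.66 + $569.23 + $58.85 + $9.83 + $138.72 + $75.66 = $1037.95
Net pay = $2522.13 − $1037.95 = $1484.18

$1484.18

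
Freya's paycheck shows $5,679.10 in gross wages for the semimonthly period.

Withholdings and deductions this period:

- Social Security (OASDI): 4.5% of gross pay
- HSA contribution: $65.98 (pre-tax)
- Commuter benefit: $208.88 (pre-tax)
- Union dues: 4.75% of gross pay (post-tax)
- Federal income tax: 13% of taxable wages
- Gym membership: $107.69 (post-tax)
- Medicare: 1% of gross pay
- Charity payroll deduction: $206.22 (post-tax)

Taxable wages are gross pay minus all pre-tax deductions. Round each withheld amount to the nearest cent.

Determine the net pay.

$3,805.67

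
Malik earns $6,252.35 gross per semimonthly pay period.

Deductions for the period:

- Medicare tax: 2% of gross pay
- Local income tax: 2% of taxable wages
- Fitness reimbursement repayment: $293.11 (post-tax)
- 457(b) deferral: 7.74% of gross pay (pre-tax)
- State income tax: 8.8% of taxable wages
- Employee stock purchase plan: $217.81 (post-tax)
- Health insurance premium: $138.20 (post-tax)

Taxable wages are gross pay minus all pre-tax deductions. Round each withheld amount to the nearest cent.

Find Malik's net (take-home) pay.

$4,371.26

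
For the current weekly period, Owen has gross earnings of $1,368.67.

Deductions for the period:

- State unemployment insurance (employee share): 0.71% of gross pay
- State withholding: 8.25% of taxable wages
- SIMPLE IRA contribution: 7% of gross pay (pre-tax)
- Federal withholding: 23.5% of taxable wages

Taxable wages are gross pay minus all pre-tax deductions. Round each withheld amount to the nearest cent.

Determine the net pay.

$859.01

SIMPLE IRA contribution: $1,368.67 × 0.07 = $95.81
Taxable wages = $1,368.67 − $95.81 = $1,272.86
State withholding: $1,272.86 × 0.0825 = $105.01
Federal withholding: $1,272.86 × 0.235 = $299.12
State unemployment insurance (employee share): $1,368.67 × 0.0071 = $9.72
Total deductions = $95.81 + $105.01 + $299.12 + $9.72 = $509.66
Net pay = $1,368.67 − $509.66 = $859.01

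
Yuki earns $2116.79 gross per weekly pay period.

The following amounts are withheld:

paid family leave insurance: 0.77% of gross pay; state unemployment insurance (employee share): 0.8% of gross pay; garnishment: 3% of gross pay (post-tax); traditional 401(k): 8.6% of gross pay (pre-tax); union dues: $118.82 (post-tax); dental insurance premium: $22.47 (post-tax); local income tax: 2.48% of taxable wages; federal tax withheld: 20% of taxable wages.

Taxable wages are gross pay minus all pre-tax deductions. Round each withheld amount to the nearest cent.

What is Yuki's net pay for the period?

$1261.80

Traditional 401(k): $2116.79 × 0.086 = $182.04
Taxable wages = $2116.79 − $182.04 = $1934.75
Local income tax: $1934.75 × 0.0248 = $47.98
Federal tax withheld: $1934.75 × 0.2 = $386.95
Paid family leave insurance: $2116.79 × 0.0077 = $16.30
State unemployment insurance (employee share): $2116.79 × 0.008 = $16.93
Dental insurance premium: $22.47
Garnishment: $2116.79 × 0.03 = $63.50
Union dues: $118.82
Total deductions = $182.04 + $47.98 + $386.95 + $16.30 + $16.93 + $22.47 + $63.50 + $118.82 = $854.99
Net pay = $2116.79 − $854.99 = $1261.80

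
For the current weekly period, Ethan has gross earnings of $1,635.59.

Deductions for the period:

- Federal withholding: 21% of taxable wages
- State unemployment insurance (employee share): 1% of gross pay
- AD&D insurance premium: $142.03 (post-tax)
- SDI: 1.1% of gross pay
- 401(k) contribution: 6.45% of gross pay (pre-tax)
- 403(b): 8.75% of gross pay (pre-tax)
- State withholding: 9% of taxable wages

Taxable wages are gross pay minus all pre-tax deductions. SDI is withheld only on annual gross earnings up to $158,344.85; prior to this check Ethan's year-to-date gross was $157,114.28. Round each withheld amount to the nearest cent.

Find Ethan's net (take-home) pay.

$798.95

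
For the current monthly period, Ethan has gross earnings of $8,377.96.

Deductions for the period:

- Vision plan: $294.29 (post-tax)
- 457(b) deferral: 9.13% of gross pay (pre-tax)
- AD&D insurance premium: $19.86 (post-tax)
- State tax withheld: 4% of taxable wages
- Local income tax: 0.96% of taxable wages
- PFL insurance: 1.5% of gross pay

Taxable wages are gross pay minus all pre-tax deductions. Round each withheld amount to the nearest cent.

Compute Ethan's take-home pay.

457(b) deferral: $8,377.96 × 0.0913 = $764.91
Taxable wages = $8,377.96 − $764.91 = $7,613.05
State tax withheld: $7,613.05 × 0.04 = $304.52
Local income tax: $7,613.05 × 0.0096 = $73.09
PFL insurance: $8,377.96 × 0.015 = $125.67
Vision plan: $294.29
AD&D insurance premium: $19.86
Total deductions = $764.91 + $304.52 + $73.09 + $125.67 + $294.29 + $19.86 = $1,582.34
Net pay = $8,377.96 − $1,582.34 = $6,795.62

$6,795.62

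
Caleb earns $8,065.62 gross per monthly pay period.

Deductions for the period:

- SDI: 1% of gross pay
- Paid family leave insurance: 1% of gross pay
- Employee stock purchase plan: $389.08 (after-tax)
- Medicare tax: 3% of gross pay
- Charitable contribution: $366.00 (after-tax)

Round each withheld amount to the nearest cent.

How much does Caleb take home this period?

SDI: $8,065.62 × 0.01 = $80.66
Medicare tax: $8,065.62 × 0.03 = $241.97
Paid family leave insurance: $8,065.62 × 0.01 = $80.66
Employee stock purchase plan: $389.08
Charitable contribution: $366.00
Total deductions = $80.66 + $241.97 + $80.66 + $389.08 + $366.00 = $1,158.37
Net pay = $8,065.62 − $1,158.37 = $6,907.25

$6,907.25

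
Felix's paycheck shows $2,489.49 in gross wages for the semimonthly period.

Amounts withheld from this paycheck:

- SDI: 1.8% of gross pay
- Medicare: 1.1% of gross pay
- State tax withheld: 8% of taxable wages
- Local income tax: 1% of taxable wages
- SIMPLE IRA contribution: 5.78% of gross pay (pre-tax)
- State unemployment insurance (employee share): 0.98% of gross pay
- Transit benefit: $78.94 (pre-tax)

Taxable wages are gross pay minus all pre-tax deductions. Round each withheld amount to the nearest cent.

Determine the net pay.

$1,966.07

Transit benefit: $78.94
SIMPLE IRA contribution: $2,489.49 × 0.0578 = $143.89
Pre-tax total = $78.94 + $143.89 = $222.83
Taxable wages = $2,489.49 − $222.83 = $2,266.66
Local income tax: $2,266.66 × 0.01 = $22.67
State tax withheld: $2,266.66 × 0.08 = $181.33
State unemployment insurance (employee share): $2,489.49 × 0.0098 = $24.40
Medicare: $2,489.49 × 0.011 = $27.38
SDI: $2,489.49 × 0.018 = $44.81
Total deductions = $78.94 + $143.89 + $22.67 + $181.33 + $24.40 + $27.38 + $44.81 = $523.42
Net pay = $2,489.49 − $523.42 = $1,966.07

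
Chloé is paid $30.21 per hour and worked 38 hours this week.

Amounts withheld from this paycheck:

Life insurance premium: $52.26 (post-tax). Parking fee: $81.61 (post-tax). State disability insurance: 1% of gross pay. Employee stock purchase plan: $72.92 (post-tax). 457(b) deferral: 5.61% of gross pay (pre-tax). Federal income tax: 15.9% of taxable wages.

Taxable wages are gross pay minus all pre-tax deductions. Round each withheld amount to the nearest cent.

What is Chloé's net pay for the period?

$693.02

Gross pay: 38 × $30.21 = $1,147.98
457(b) deferral: $1,147.98 × 0.0561 = $64.40
Taxable wages = $1,147.98 − $64.40 = $1,083.58
Federal income tax: $1,083.58 × 0.159 = $172.29
State disability insurance: $1,147.98 × 0.01 = $11.48
Parking fee: $81.61
Life insurance premium: $52.26
Employee stock purchase plan: $72.92
Total deductions = $64.40 + $172.29 + $11.48 + $81.61 + $52.26 + $72.92 = $454.96
Net pay = $1,147.98 − $454.96 = $693.02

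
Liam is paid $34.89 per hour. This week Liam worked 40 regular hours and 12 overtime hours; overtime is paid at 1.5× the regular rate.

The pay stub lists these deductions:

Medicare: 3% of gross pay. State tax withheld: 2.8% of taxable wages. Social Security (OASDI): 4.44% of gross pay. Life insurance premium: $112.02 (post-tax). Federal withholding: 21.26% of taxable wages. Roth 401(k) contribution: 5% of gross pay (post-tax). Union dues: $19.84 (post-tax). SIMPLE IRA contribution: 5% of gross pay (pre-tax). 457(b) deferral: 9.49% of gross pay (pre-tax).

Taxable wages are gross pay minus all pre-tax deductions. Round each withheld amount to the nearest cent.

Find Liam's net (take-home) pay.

Regular pay: 40 × $34.89 = $1,395.60
Overtime pay: 12 × $34.89 × 1.5 = $628.02
Gross pay = $1,395.60 + $628.02 = $2,023.62
SIMPLE IRA contribution: $2,023.62 × 0.05 = $101.18
457(b) deferral: $2,023.62 × 0.0949 = $192.04
Pre-tax total = $101.18 + $192.04 = $293.22
Taxable wages = $2,023.62 − $293.22 = $1,730.40
Federal withholding: $1,730.40 × 0.2126 = $367.88
State tax withheld: $1,730.40 × 0.028 = $48.45
Social Security (OASDI): $2,023.62 × 0.0444 = $89.85
Medicare: $2,023.62 × 0.03 = $60.71
Roth 401(k) contribution: $2,023.62 × 0.05 = $101.18
Union dues: $19.84
Life insurance premium: $112.02
Total deductions = $101.18 + $192.04 + $367.88 + $48.45 + $89.85 + $60.71 + $101.18 + $19.84 + $112.02 = $1,093.15
Net pay = $2,023.62 − $1,093.15 = $930.47

$930.47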